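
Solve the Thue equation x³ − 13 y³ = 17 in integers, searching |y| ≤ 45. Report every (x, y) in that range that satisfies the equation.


The equation is x³ - 13y³ = 17. For fixed y, x³ = 13·y³ + 17, so a solution requires the RHS to be a perfect cube.
Strategy: iterate y from -45 to 45, compute RHS = 13·y³ + 17, and check whether it is a (positive or negative) perfect cube.
Check small values of y:
  y = 0: RHS = 17 is not a perfect cube.
  y = 1: RHS = 30 is not a perfect cube.
  y = -1: RHS = 4 is not a perfect cube.
  y = 2: RHS = 121 is not a perfect cube.
  y = -2: RHS = -87 is not a perfect cube.
  y = 3: RHS = 368 is not a perfect cube.
  y = -3: RHS = -334 is not a perfect cube.
Continuing the search up to |y| = 45 finds no solutions either.
No (x, y) in the scanned range satisfies the equation.

No integer solutions with |y| ≤ 45.


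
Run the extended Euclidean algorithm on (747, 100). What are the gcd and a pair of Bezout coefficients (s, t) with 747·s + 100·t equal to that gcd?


Euclidean algorithm on (747, 100) — divide until remainder is 0:
  747 = 7 · 100 + 47
  100 = 2 · 47 + 6
  47 = 7 · 6 + 5
  6 = 1 · 5 + 1
  5 = 5 · 1 + 0
gcd(747, 100) = 1.
Track Bezout coefficients alongside the remainders: start with r₀ = 747 = a·1 + b·0 (s = 1, t = 0) and r₁ = 100 = a·0 + b·1 (s = 0, t = 1); each new remainder r_{k+1} = r_{k-1} − q_k·r_k inherits s_{k+1} = s_{k-1} − q_k·s_k, t_{k+1} = t_{k-1} − q_k·t_k, so r_k = a·s_k + b·t_k at every step:
  q = 7: r = 47, s = 1 − 7·0 = 1, t = 0 − 7·1 = -7  (check: 747·1 + 100·(-7) = 47)
  q = 2: r = 6, s = 0 − 2·1 = -2, t = 1 − 2·(-7) = 15  (check: 747·(-2) + 100·15 = 6)
  q = 7: r = 5, s = 1 − 7·(-2) = 15, t = -7 − 7·15 = -112  (check: 747·15 + 100·(-112) = 5)
  q = 1: r = 1, s = -2 − 1·15 = -17, t = 15 − 1·(-112) = 127  (check: 747·(-17) + 100·127 = 1)
The row with r = 1 (the gcd) gives the Bezout coefficients s = -17, t = 127.
Result: 747 · (-17) + 100 · (127) = 1.

gcd(747, 100) = 1; s = -17, t = 127 (check: 747·(-17) + 100·127 = 1).


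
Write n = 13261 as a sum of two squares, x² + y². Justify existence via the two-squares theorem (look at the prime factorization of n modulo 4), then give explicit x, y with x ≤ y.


Step 1: Factor n = 13261 = 89 · 149.
Step 2: Check the mod-4 condition on each prime factor: 89 ≡ 1 (mod 4), exponent 1; 149 ≡ 1 (mod 4), exponent 1.
All primes ≡ 3 (mod 4) appear to even exponent (or don't appear), so by the two-squares theorem n IS expressible as a sum of two squares.
Step 3: Build a representation. Here n = 89 · 149 is a product of primes ≡ 1 (mod 4). Each prime p ≡ 1 (mod 4) is itself a sum of two squares; find a² by testing p − a² for a perfect square:
  89: 89 − 1² = 88, 89 − 2² = 85, 89 − 3² = 80, 89 − 4² = 73, 89 − 5² = 64 = 8² ⇒ 89 = 5² + 8².
  149: 149 − 1² = 148, 149 − 2² = 145, 149 − 3² = 140, 149 − 4² = 133, 149 − 5² = 124, 149 − 6² = 113, 149 − 7² = 100 = 10² ⇒ 149 = 7² + 10².
  Combine using the Brahmagupta–Fibonacci identity (a² + b²)(c² + d²) = (ac − bd)² + (ad + bc)² = (ac + bd)² + (ad − bc)²:
  89 · 149 = 13261: from (5² + 8²)(7² + 10²), take (5·7 − 8·10, 5·10 + 8·7) = (35 − 80, 50 + 56) = (-45, 106); dropping signs (only squares matter) gives (45, 106); check 45² + 106² = 2025 + 11236 = 13261 ✓.
Step 4: Order so x ≤ y and verify: 45² + 106² = 2025 + 11236 = 13261 = n. ✓

n = 13261 = 45² + 106² (one valid representation with x ≤ y).


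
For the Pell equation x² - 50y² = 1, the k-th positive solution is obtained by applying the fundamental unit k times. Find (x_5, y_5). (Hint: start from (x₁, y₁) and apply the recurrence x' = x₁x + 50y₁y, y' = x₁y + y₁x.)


Step 1: Find the fundamental solution (x₁, y₁) of x² - 50y² = 1.
  Expand √50 as a continued fraction. a₀ = ⌊√50⌋ = 7; iterate m_{k+1} = d_k·a_k − m_k, d_{k+1} = (50 − m_{k+1}²)/d_k, a_{k+1} = ⌊(a₀ + m_{k+1})/d_{k+1}⌋ (starting m₀ = 0, d₀ = 1), with convergents p_k = a_k·p_{k-1} + p_{k-2}, q_k = a_k·q_{k-1} + q_{k-2} (p₋₁ = 1, q₋₁ = 0):
  k = 0: a₀ = 7; p₀/q₀ = 7/1; p₀² − 50·q₀² = 49 − 50 = -1.
  k = 1: m = 7, d = 1, a = ⌊(7 + 7)/1⌋ = 14; p/q = (14·7 + 1)/(14·1 + 0) = 99/14; p² − 50·q² = 9801 − 9800 = 1.
  The first convergent with p² − 50·q² = 1 gives the fundamental solution (x₁, y₁) = (99, 14).
Step 2: Apply the recurrence (x_{n+1}, y_{n+1}) = (x₁x_n + 50y₁y_n, x₁y_n + y₁x_n) repeatedly.
  From (x_1, y_1) = (99, 14): x_2 = 99·99 + 50·14·14 = 19601; y_2 = 99·14 + 14·99 = 2772.
  From (x_2, y_2) = (19601, 2772): x_3 = 99·19601 + 50·14·2772 = 3880899; y_3 = 99·2772 + 14·19601 = 548842.
  From (x_3, y_3) = (3880899, 548842): x_4 = 99·3880899 + 50·14·548842 = 768398401; y_4 = 99·548842 + 14·3880899 = 108667944.
  From (x_4, y_4) = (768398401, 108667944): x_5 = 99·768398401 + 50·14·108667944 = 152139002499; y_5 = 99·108667944 + 14·768398401 = 21515704070.
Step 3: Verify x_5² - 50·y_5² = 23146276081390728245001 - 23146276081390728245000 = 1 (should be 1). ✓

(x_1, y_1) = (99, 14); (x_5, y_5) = (152139002499, 21515704070).


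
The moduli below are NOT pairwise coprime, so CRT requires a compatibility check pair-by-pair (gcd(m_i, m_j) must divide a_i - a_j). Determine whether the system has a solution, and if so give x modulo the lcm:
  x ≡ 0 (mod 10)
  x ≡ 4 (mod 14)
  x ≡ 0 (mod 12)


Moduli 10, 14, 12 are not pairwise coprime, so CRT works modulo lcm(m_i) when all pairwise compatibility conditions hold.
Pairwise compatibility: gcd(m_i, m_j) must divide a_i - a_j for every pair.
Merge one congruence at a time:
  Start: x ≡ 0 (mod 10).
  Combine with x ≡ 4 (mod 14): gcd(10, 14) = 2; 4 - 0 = 4, which IS divisible by 2, so compatible.
    Write x = 0 + 10·t and substitute into x ≡ 4 (mod 14): 10·t ≡ 4 − 0 = 4 (mod 14).
    Divide the congruence (and modulus) by g = 2: 5·t ≡ 2 (mod 7).
    The inverse of 5 mod 7 is 3 (since 5·3 = 15 = 2·7 + 1), so t ≡ 3·2 = 6 ≡ 6 (mod 7).
    Then x = 0 + 10·6 = 60, valid modulo lcm(10, 14) = 70: x ≡ 60 (mod 70).
  Combine with x ≡ 0 (mod 12): gcd(70, 12) = 2; 0 - 60 = -60, which IS divisible by 2, so compatible.
    Write x = 60 + 70·t and substitute into x ≡ 0 (mod 12): 70·t ≡ 0 − 60 = -60 (mod 12).
    Divide the congruence (and modulus) by g = 2: 35·t ≡ -30 (mod 6).
    Reduce coefficients mod 6: 5·t ≡ 0 (mod 6).
    The inverse of 5 mod 6 is 5 (since 5·5 = 25 = 4·6 + 1), so t ≡ 5·0 = 0 ≡ 0 (mod 6).
    Then x = 60 + 70·0 = 60, valid modulo lcm(70, 12) = 420: x ≡ 60 (mod 420).
Verify: 60 mod 10 = 0, 60 mod 14 = 4, 60 mod 12 = 0.

x ≡ 60 (mod 420).


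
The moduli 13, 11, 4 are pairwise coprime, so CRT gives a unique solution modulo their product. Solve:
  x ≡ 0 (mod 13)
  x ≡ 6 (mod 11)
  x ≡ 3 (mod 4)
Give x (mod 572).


Moduli 13, 11, 4 are pairwise coprime; by CRT there is a unique solution modulo M = 13 · 11 · 4 = 572.
Solve pairwise, accumulating the modulus:
  Start with x ≡ 0 (mod 13).
  Combine with x ≡ 6 (mod 11): since gcd(13, 11) = 1, we get a unique residue mod 143.
    Write x = 0 + 13·t and substitute into x ≡ 6 (mod 11): 13·t ≡ 6 − 0 = 6 (mod 11).
    Reduce coefficients mod 11: 2·t ≡ 6 (mod 11).
    The inverse of 2 mod 11 is 6 (since 2·6 = 12 = 1·11 + 1), so t ≡ 6·6 = 36 ≡ 3 (mod 11).
    Then x = 0 + 13·3 = 39, valid modulo lcm(13, 11) = 143: x ≡ 39 (mod 143).
  Combine with x ≡ 3 (mod 4): since gcd(143, 4) = 1, we get a unique residue mod 572.
    Write x = 39 + 143·t and substitute into x ≡ 3 (mod 4): 143·t ≡ 3 − 39 = -36 (mod 4).
    Reduce coefficients mod 4: 3·t ≡ 0 (mod 4).
    The inverse of 3 mod 4 is 3 (since 3·3 = 9 = 2·4 + 1), so t ≡ 3·0 = 0 ≡ 0 (mod 4).
    Then x = 39 + 143·0 = 39, valid modulo lcm(143, 4) = 572: x ≡ 39 (mod 572).
Verify: 39 mod 13 = 0 ✓, 39 mod 11 = 6 ✓, 39 mod 4 = 3 ✓.

x ≡ 39 (mod 572).


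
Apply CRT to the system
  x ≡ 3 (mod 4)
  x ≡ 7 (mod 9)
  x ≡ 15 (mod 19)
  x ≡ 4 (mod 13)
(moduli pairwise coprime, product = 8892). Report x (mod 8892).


Product of moduli M = 4 · 9 · 19 · 13 = 8892.
Merge one congruence at a time:
  Start: x ≡ 3 (mod 4).
  Combine with x ≡ 7 (mod 9); new modulus lcm = 36.
    Write x = 3 + 4·t and substitute into x ≡ 7 (mod 9): 4·t ≡ 7 − 3 = 4 (mod 9).
    The inverse of 4 mod 9 is 7 (since 4·7 = 28 = 3·9 + 1), so t ≡ 7·4 = 28 ≡ 1 (mod 9).
    Then x = 3 + 4·1 = 7, valid modulo lcm(4, 9) = 36: x ≡ 7 (mod 36).
  Combine with x ≡ 15 (mod 19); new modulus lcm = 684.
    Write x = 7 + 36·t and substitute into x ≡ 15 (mod 19): 36·t ≡ 15 − 7 = 8 (mod 19).
    Reduce coefficients mod 19: 17·t ≡ 8 (mod 19).
    The inverse of 17 mod 19 is 9 (since 17·9 = 153 = 8·19 + 1), so t ≡ 9·8 = 72 ≡ 15 (mod 19).
    Then x = 7 + 36·15 = 547, valid modulo lcm(36, 19) = 684: x ≡ 547 (mod 684).
  Combine with x ≡ 4 (mod 13); new modulus lcm = 8892.
    Write x = 547 + 684·t and substitute into x ≡ 4 (mod 13): 684·t ≡ 4 − 547 = -543 (mod 13).
    Reduce coefficients mod 13: 8·t ≡ 3 (mod 13).
    The inverse of 8 mod 13 is 5 (since 8·5 = 40 = 3·13 + 1), so t ≡ 5·3 = 15 ≡ 2 (mod 13).
    Then x = 547 + 684·2 = 1915, valid modulo lcm(684, 13) = 8892: x ≡ 1915 (mod 8892).
Verify against each original: 1915 mod 4 = 3, 1915 mod 9 = 7, 1915 mod 19 = 15, 1915 mod 13 = 4.

x ≡ 1915 (mod 8892).


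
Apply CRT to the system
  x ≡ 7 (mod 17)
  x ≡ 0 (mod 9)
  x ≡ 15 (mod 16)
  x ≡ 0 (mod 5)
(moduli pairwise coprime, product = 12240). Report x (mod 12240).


Product of moduli M = 17 · 9 · 16 · 5 = 12240.
Merge one congruence at a time:
  Start: x ≡ 7 (mod 17).
  Combine with x ≡ 0 (mod 9); new modulus lcm = 153.
    Write x = 7 + 17·t and substitute into x ≡ 0 (mod 9): 17·t ≡ 0 − 7 = -7 (mod 9).
    Reduce coefficients mod 9: 8·t ≡ 2 (mod 9).
    The inverse of 8 mod 9 is 8 (since 8·8 = 64 = 7·9 + 1), so t ≡ 8·2 = 16 ≡ 7 (mod 9).
    Then x = 7 + 17·7 = 126, valid modulo lcm(17, 9) = 153: x ≡ 126 (mod 153).
  Combine with x ≡ 15 (mod 16); new modulus lcm = 2448.
    Write x = 126 + 153·t and substitute into x ≡ 15 (mod 16): 153·t ≡ 15 − 126 = -111 (mod 16).
    Reduce coefficients mod 16: 9·t ≡ 1 (mod 16).
    The inverse of 9 mod 16 is 9 (since 9·9 = 81 = 5·16 + 1), so t ≡ 9·1 = 9 ≡ 9 (mod 16).
    Then x = 126 + 153·9 = 1503, valid modulo lcm(153, 16) = 2448: x ≡ 1503 (mod 2448).
  Combine with x ≡ 0 (mod 5); new modulus lcm = 12240.
    Write x = 1503 + 2448·t and substitute into x ≡ 0 (mod 5): 2448·t ≡ 0 − 1503 = -1503 (mod 5).
    Reduce coefficients mod 5: 3·t ≡ 2 (mod 5).
    The inverse of 3 mod 5 is 2 (since 3·2 = 6 = 1·5 + 1), so t ≡ 2·2 = 4 ≡ 4 (mod 5).
    Then x = 1503 + 2448·4 = 11295, valid modulo lcm(2448, 5) = 12240: x ≡ 11295 (mod 12240).
Verify against each original: 11295 mod 17 = 7, 11295 mod 9 = 0, 11295 mod 16 = 15, 11295 mod 5 = 0.

x ≡ 11295 (mod 12240).


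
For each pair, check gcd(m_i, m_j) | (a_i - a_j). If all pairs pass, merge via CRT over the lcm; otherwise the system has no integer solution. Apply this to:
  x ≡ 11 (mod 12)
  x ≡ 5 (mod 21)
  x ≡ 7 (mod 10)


Moduli 12, 21, 10 are not pairwise coprime, so CRT works modulo lcm(m_i) when all pairwise compatibility conditions hold.
Pairwise compatibility: gcd(m_i, m_j) must divide a_i - a_j for every pair.
Merge one congruence at a time:
  Start: x ≡ 11 (mod 12).
  Combine with x ≡ 5 (mod 21): gcd(12, 21) = 3; 5 - 11 = -6, which IS divisible by 3, so compatible.
    Write x = 11 + 12·t and substitute into x ≡ 5 (mod 21): 12·t ≡ 5 − 11 = -6 (mod 21).
    Divide the congruence (and modulus) by g = 3: 4·t ≡ -2 (mod 7).
    Reduce coefficients mod 7: 4·t ≡ 5 (mod 7).
    The inverse of 4 mod 7 is 2 (since 4·2 = 8 = 1·7 + 1), so t ≡ 2·5 = 10 ≡ 3 (mod 7).
    Then x = 11 + 12·3 = 47, valid modulo lcm(12, 21) = 84: x ≡ 47 (mod 84).
  Combine with x ≡ 7 (mod 10): gcd(84, 10) = 2; 7 - 47 = -40, which IS divisible by 2, so compatible.
    Write x = 47 + 84·t and substitute into x ≡ 7 (mod 10): 84·t ≡ 7 − 47 = -40 (mod 10).
    Divide the congruence (and modulus) by g = 2: 42·t ≡ -20 (mod 5).
    Reduce coefficients mod 5: 2·t ≡ 0 (mod 5).
    The inverse of 2 mod 5 is 3 (since 2·3 = 6 = 1·5 + 1), so t ≡ 3·0 = 0 ≡ 0 (mod 5).
    Then x = 47 + 84·0 = 47, valid modulo lcm(84, 10) = 420: x ≡ 47 (mod 420).
Verify: 47 mod 12 = 11, 47 mod 21 = 5, 47 mod 10 = 7.

x ≡ 47 (mod 420).


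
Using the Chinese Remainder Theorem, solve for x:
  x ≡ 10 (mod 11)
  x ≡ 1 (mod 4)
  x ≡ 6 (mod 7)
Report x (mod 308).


Moduli 11, 4, 7 are pairwise coprime; by CRT there is a unique solution modulo M = 11 · 4 · 7 = 308.
Solve pairwise, accumulating the modulus:
  Start with x ≡ 10 (mod 11).
  Combine with x ≡ 1 (mod 4): since gcd(11, 4) = 1, we get a unique residue mod 44.
    Write x = 10 + 11·t and substitute into x ≡ 1 (mod 4): 11·t ≡ 1 − 10 = -9 (mod 4).
    Reduce coefficients mod 4: 3·t ≡ 3 (mod 4).
    The inverse of 3 mod 4 is 3 (since 3·3 = 9 = 2·4 + 1), so t ≡ 3·3 = 9 ≡ 1 (mod 4).
    Then x = 10 + 11·1 = 21, valid modulo lcm(11, 4) = 44: x ≡ 21 (mod 44).
  Combine with x ≡ 6 (mod 7): since gcd(44, 7) = 1, we get a unique residue mod 308.
    Write x = 21 + 44·t and substitute into x ≡ 6 (mod 7): 44·t ≡ 6 − 21 = -15 (mod 7).
    Reduce coefficients mod 7: 2·t ≡ 6 (mod 7).
    The inverse of 2 mod 7 is 4 (since 2·4 = 8 = 1·7 + 1), so t ≡ 4·6 = 24 ≡ 3 (mod 7).
    Then x = 21 + 44·3 = 153, valid modulo lcm(44, 7) = 308: x ≡ 153 (mod 308).
Verify: 153 mod 11 = 10 ✓, 153 mod 4 = 1 ✓, 153 mod 7 = 6 ✓.

x ≡ 153 (mod 308).


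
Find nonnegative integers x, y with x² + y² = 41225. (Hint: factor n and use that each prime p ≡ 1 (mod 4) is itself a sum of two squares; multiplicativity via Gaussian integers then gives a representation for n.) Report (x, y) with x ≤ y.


Step 1: Factor n = 41225 = 5^2 · 17 · 97.
Step 2: Check the mod-4 condition on each prime factor: 5 ≡ 1 (mod 4), exponent 2; 17 ≡ 1 (mod 4), exponent 1; 97 ≡ 1 (mod 4), exponent 1.
All primes ≡ 3 (mod 4) appear to even exponent (or don't appear), so by the two-squares theorem n IS expressible as a sum of two squares.
Step 3: Build a representation. Group n = k² · m with k = 5 and m = 17 · 97 = 1649 (a product of primes ≡ 1 (mod 4)); a representation of m scales to one of n via (k·x)² + (k·y)² = k²(x² + y²). Each prime p ≡ 1 (mod 4) is itself a sum of two squares; find a² by testing p − a² for a perfect square:
  17: 17 − 1² = 16 = 4² ⇒ 17 = 1² + 4².
  97: 97 − 1² = 96, 97 − 2² = 93, 97 − 3² = 88, 97 − 4² = 81 = 9² ⇒ 97 = 4² + 9².
  Combine using the Brahmagupta–Fibonacci identity (a² + b²)(c² + d²) = (ac − bd)² + (ad + bc)² = (ac + bd)² + (ad − bc)²:
  17 · 97 = 1649: from (1² + 4²)(4² + 9²), take (1·4 − 4·9, 1·9 + 4·4) = (4 − 36, 9 + 16) = (-32, 25); dropping signs (only squares matter) gives (32, 25); check 32² + 25² = 1024 + 625 = 1649 ✓.
  Scale by k = 5: (5·32, 5·25) = (160, 125).
Step 4: Order so x ≤ y and verify: 125² + 160² = 15625 + 25600 = 41225 = n. ✓

n = 41225 = 125² + 160² (one valid representation with x ≤ y).


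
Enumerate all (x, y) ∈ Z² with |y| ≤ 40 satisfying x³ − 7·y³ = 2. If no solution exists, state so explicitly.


The equation is x³ - 7y³ = 2. For fixed y, x³ = 7·y³ + 2, so a solution requires the RHS to be a perfect cube.
Strategy: iterate y from -40 to 40, compute RHS = 7·y³ + 2, and check whether it is a (positive or negative) perfect cube.
Check small values of y:
  y = 0: RHS = 2 is not a perfect cube.
  y = 1: RHS = 9 is not a perfect cube.
  y = -1: RHS = -5 is not a perfect cube.
  y = 2: RHS = 58 is not a perfect cube.
  y = -2: RHS = -54 is not a perfect cube.
  y = 3: RHS = 191 is not a perfect cube.
  y = -3: RHS = -187 is not a perfect cube.
Continuing the search up to |y| = 40 finds no solutions either.
No (x, y) in the scanned range satisfies the equation.

No integer solutions with |y| ≤ 40.


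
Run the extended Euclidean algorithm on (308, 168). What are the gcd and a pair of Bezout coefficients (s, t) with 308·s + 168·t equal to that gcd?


Euclidean algorithm on (308, 168) — divide until remainder is 0:
  308 = 1 · 168 + 140
  168 = 1 · 140 + 28
  140 = 5 · 28 + 0
gcd(308, 168) = 28.
Track Bezout coefficients alongside the remainders: start with r₀ = 308 = a·1 + b·0 (s = 1, t = 0) and r₁ = 168 = a·0 + b·1 (s = 0, t = 1); each new remainder r_{k+1} = r_{k-1} − q_k·r_k inherits s_{k+1} = s_{k-1} − q_k·s_k, t_{k+1} = t_{k-1} − q_k·t_k, so r_k = a·s_k + b·t_k at every step:
  q = 1: r = 140, s = 1 − 1·0 = 1, t = 0 − 1·1 = -1  (check: 308·1 + 168·(-1) = 140)
  q = 1: r = 28, s = 0 − 1·1 = -1, t = 1 − 1·(-1) = 2  (check: 308·(-1) + 168·2 = 28)
The row with r = 28 (the gcd) gives the Bezout coefficients s = -1, t = 2.
Result: 308 · (-1) + 168 · (2) = 28.

gcd(308, 168) = 28; s = -1, t = 2 (check: 308·(-1) + 168·2 = 28).


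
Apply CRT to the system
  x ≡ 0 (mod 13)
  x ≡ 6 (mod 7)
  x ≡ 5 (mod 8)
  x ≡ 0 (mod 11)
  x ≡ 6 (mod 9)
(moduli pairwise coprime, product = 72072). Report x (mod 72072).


Product of moduli M = 13 · 7 · 8 · 11 · 9 = 72072.
Merge one congruence at a time:
  Start: x ≡ 0 (mod 13).
  Combine with x ≡ 6 (mod 7); new modulus lcm = 91.
    Write x = 0 + 13·t and substitute into x ≡ 6 (mod 7): 13·t ≡ 6 − 0 = 6 (mod 7).
    Reduce coefficients mod 7: 6·t ≡ 6 (mod 7).
    The inverse of 6 mod 7 is 6 (since 6·6 = 36 = 5·7 + 1), so t ≡ 6·6 = 36 ≡ 1 (mod 7).
    Then x = 0 + 13·1 = 13, valid modulo lcm(13, 7) = 91: x ≡ 13 (mod 91).
  Combine with x ≡ 5 (mod 8); new modulus lcm = 728.
    Write x = 13 + 91·t and substitute into x ≡ 5 (mod 8): 91·t ≡ 5 − 13 = -8 (mod 8).
    Reduce coefficients mod 8: 3·t ≡ 0 (mod 8).
    The inverse of 3 mod 8 is 3 (since 3·3 = 9 = 1·8 + 1), so t ≡ 3·0 = 0 ≡ 0 (mod 8).
    Then x = 13 + 91·0 = 13, valid modulo lcm(91, 8) = 728: x ≡ 13 (mod 728).
  Combine with x ≡ 0 (mod 11); new modulus lcm = 8008.
    Write x = 13 + 728·t and substitute into x ≡ 0 (mod 11): 728·t ≡ 0 − 13 = -13 (mod 11).
    Reduce coefficients mod 11: 2·t ≡ 9 (mod 11).
    The inverse of 2 mod 11 is 6 (since 2·6 = 12 = 1·11 + 1), so t ≡ 6·9 = 54 ≡ 10 (mod 11).
    Then x = 13 + 728·10 = 7293, valid modulo lcm(728, 11) = 8008: x ≡ 7293 (mod 8008).
  Combine with x ≡ 6 (mod 9); new modulus lcm = 72072.
    Write x = 7293 + 8008·t and substitute into x ≡ 6 (mod 9): 8008·t ≡ 6 − 7293 = -7287 (mod 9).
    Reduce coefficients mod 9: 7·t ≡ 3 (mod 9).
    The inverse of 7 mod 9 is 4 (since 7·4 = 28 = 3·9 + 1), so t ≡ 4·3 = 12 ≡ 3 (mod 9).
    Then x = 7293 + 8008·3 = 31317, valid modulo lcm(8008, 9) = 72072: x ≡ 31317 (mod 72072).
Verify against each original: 31317 mod 13 = 0, 31317 mod 7 = 6, 31317 mod 8 = 5, 31317 mod 11 = 0, 31317 mod 9 = 6.

x ≡ 31317 (mod 72072).


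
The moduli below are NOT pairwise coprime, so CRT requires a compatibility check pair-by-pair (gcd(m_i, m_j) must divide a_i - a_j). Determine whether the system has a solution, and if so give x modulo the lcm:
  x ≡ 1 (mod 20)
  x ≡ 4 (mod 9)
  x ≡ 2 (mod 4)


Moduli 20, 9, 4 are not pairwise coprime, so CRT works modulo lcm(m_i) when all pairwise compatibility conditions hold.
Pairwise compatibility: gcd(m_i, m_j) must divide a_i - a_j for every pair.
Merge one congruence at a time:
  Start: x ≡ 1 (mod 20).
  Combine with x ≡ 4 (mod 9): gcd(20, 9) = 1; 4 - 1 = 3, which IS divisible by 1, so compatible.
    Write x = 1 + 20·t and substitute into x ≡ 4 (mod 9): 20·t ≡ 4 − 1 = 3 (mod 9).
    Reduce coefficients mod 9: 2·t ≡ 3 (mod 9).
    The inverse of 2 mod 9 is 5 (since 2·5 = 10 = 1·9 + 1), so t ≡ 5·3 = 15 ≡ 6 (mod 9).
    Then x = 1 + 20·6 = 121, valid modulo lcm(20, 9) = 180: x ≡ 121 (mod 180).
  Combine with x ≡ 2 (mod 4): gcd(180, 4) = 4, and 2 - 121 = -119 is NOT divisible by 4.
    ⇒ system is inconsistent (no integer solution).

No solution (the system is inconsistent).


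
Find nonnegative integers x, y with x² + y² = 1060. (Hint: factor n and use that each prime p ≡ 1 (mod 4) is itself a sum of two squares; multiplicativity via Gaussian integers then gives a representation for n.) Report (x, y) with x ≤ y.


Step 1: Factor n = 1060 = 2^2 · 5 · 53.
Step 2: Check the mod-4 condition on each prime factor: 2 = 2 (special); 5 ≡ 1 (mod 4), exponent 1; 53 ≡ 1 (mod 4), exponent 1.
All primes ≡ 3 (mod 4) appear to even exponent (or don't appear), so by the two-squares theorem n IS expressible as a sum of two squares.
Step 3: Build a representation. Group n = k² · m with k = 2 and m = 5 · 53 = 265 (a product of primes ≡ 1 (mod 4)); a representation of m scales to one of n via (k·x)² + (k·y)² = k²(x² + y²). Each prime p ≡ 1 (mod 4) is itself a sum of two squares; find a² by testing p − a² for a perfect square:
  5: 5 − 1² = 4 = 2² ⇒ 5 = 1² + 2².
  53: 53 − 1² = 52, 53 − 2² = 49 = 7² ⇒ 53 = 2² + 7².
  Combine using the Brahmagupta–Fibonacci identity (a² + b²)(c² + d²) = (ac − bd)² + (ad + bc)² = (ac + bd)² + (ad − bc)²:
  5 · 53 = 265: from (1² + 2²)(2² + 7²), take (1·2 − 2·7, 1·7 + 2·2) = (2 − 14, 7 + 4) = (-12, 11); dropping signs (only squares matter) gives (12, 11); check 12² + 11² = 144 + 121 = 265 ✓.
  Scale by k = 2: (2·12, 2·11) = (24, 22).
Step 4: Order so x ≤ y and verify: 22² + 24² = 484 + 576 = 1060 = n. ✓

n = 1060 = 22² + 24² (one valid representation with x ≤ y).


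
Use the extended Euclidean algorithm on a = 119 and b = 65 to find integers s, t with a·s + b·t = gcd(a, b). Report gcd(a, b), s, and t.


Euclidean algorithm on (119, 65) — divide until remainder is 0:
  119 = 1 · 65 + 54
  65 = 1 · 54 + 11
  54 = 4 · 11 + 10
  11 = 1 · 10 + 1
  10 = 10 · 1 + 0
gcd(119, 65) = 1.
Track Bezout coefficients alongside the remainders: start with r₀ = 119 = a·1 + b·0 (s = 1, t = 0) and r₁ = 65 = a·0 + b·1 (s = 0, t = 1); each new remainder r_{k+1} = r_{k-1} − q_k·r_k inherits s_{k+1} = s_{k-1} − q_k·s_k, t_{k+1} = t_{k-1} − q_k·t_k, so r_k = a·s_k + b·t_k at every step:
  q = 1: r = 54, s = 1 − 1·0 = 1, t = 0 − 1·1 = -1  (check: 119·1 + 65·(-1) = 54)
  q = 1: r = 11, s = 0 − 1·1 = -1, t = 1 − 1·(-1) = 2  (check: 119·(-1) + 65·2 = 11)
  q = 4: r = 10, s = 1 − 4·(-1) = 5, t = -1 − 4·2 = -9  (check: 119·5 + 65·(-9) = 10)
  q = 1: r = 1, s = -1 − 1·5 = -6, t = 2 − 1·(-9) = 11  (check: 119·(-6) + 65·11 = 1)
The row with r = 1 (the gcd) gives the Bezout coefficients s = -6, t = 11.
Result: 119 · (-6) + 65 · (11) = 1.

gcd(119, 65) = 1; s = -6, t = 11 (check: 119·(-6) + 65·11 = 1).


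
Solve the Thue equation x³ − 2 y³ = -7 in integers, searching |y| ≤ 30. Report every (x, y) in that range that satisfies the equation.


The equation is x³ - 2y³ = -7. For fixed y, x³ = 2·y³ − 7, so a solution requires the RHS to be a perfect cube.
Strategy: iterate y from -30 to 30, compute RHS = 2·y³ − 7, and check whether it is a (positive or negative) perfect cube.
Check small values of y:
  y = 0: RHS = -7 is not a perfect cube.
  y = 1: RHS = -5 is not a perfect cube.
  y = -1: RHS = -9 is not a perfect cube.
  y = 2: RHS = 9 is not a perfect cube.
  y = -2: RHS = -23 is not a perfect cube.
  y = 3: RHS = 47 is not a perfect cube.
  y = -3: RHS = -61 is not a perfect cube.
Continuing the search up to |y| = 30 finds no solutions either.
No (x, y) in the scanned range satisfies the equation.

No integer solutions with |y| ≤ 30.


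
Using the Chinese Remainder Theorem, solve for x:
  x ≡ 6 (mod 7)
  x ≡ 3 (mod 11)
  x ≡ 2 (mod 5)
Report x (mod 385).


Moduli 7, 11, 5 are pairwise coprime; by CRT there is a unique solution modulo M = 7 · 11 · 5 = 385.
Solve pairwise, accumulating the modulus:
  Start with x ≡ 6 (mod 7).
  Combine with x ≡ 3 (mod 11): since gcd(7, 11) = 1, we get a unique residue mod 77.
    Write x = 6 + 7·t and substitute into x ≡ 3 (mod 11): 7·t ≡ 3 − 6 = -3 (mod 11).
    Reduce coefficients mod 11: 7·t ≡ 8 (mod 11).
    The inverse of 7 mod 11 is 8 (since 7·8 = 56 = 5·11 + 1), so t ≡ 8·8 = 64 ≡ 9 (mod 11).
    Then x = 6 + 7·9 = 69, valid modulo lcm(7, 11) = 77: x ≡ 69 (mod 77).
  Combine with x ≡ 2 (mod 5): since gcd(77, 5) = 1, we get a unique residue mod 385.
    Write x = 69 + 77·t and substitute into x ≡ 2 (mod 5): 77·t ≡ 2 − 69 = -67 (mod 5).
    Reduce coefficients mod 5: 2·t ≡ 3 (mod 5).
    The inverse of 2 mod 5 is 3 (since 2·3 = 6 = 1·5 + 1), so t ≡ 3·3 = 9 ≡ 4 (mod 5).
    Then x = 69 + 77·4 = 377, valid modulo lcm(77, 5) = 385: x ≡ 377 (mod 385).
Verify: 377 mod 7 = 6 ✓, 377 mod 11 = 3 ✓, 377 mod 5 = 2 ✓.

x ≡ 377 (mod 385).


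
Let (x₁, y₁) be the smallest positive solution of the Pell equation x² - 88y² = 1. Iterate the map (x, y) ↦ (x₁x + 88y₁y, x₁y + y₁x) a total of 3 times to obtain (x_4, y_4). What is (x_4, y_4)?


Step 1: Find the fundamental solution (x₁, y₁) of x² - 88y² = 1.
  Expand √88 as a continued fraction. a₀ = ⌊√88⌋ = 9; iterate m_{k+1} = d_k·a_k − m_k, d_{k+1} = (88 − m_{k+1}²)/d_k, a_{k+1} = ⌊(a₀ + m_{k+1})/d_{k+1}⌋ (starting m₀ = 0, d₀ = 1), with convergents p_k = a_k·p_{k-1} + p_{k-2}, q_k = a_k·q_{k-1} + q_{k-2} (p₋₁ = 1, q₋₁ = 0):
  k = 0: a₀ = 9; p₀/q₀ = 9/1; p₀² − 88·q₀² = 81 − 88 = -7.
  k = 1: m = 9, d = 7, a = ⌊(9 + 9)/7⌋ = 2; p/q = (2·9 + 1)/(2·1 + 0) = 19/2; p² − 88·q² = 361 − 352 = 9.
  k = 2: m = 5, d = 9, a = ⌊(9 + 5)/9⌋ = 1; p/q = (1·19 + 9)/(1·2 + 1) = 28/3; p² − 88·q² = 784 − 792 = -8.
  k = 3: m = 4, d = 8, a = ⌊(9 + 4)/8⌋ = 1; p/q = (1·28 + 19)/(1·3 + 2) = 47/5; p² − 88·q² = 2209 − 2200 = 9.
  k = 4: m = 4, d = 9, a = ⌊(9 + 4)/9⌋ = 1; p/q = (1·47 + 28)/(1·5 + 3) = 75/8; p² − 88·q² = 5625 − 5632 = -7.
  k = 5: m = 5, d = 7, a = ⌊(9 + 5)/7⌋ = 2; p/q = (2·75 + 47)/(2·8 + 5) = 197/21; p² − 88·q² = 38809 − 38808 = 1.
  The first convergent with p² − 88·q² = 1 gives the fundamental solution (x₁, y₁) = (197, 21).
Step 2: Apply the recurrence (x_{n+1}, y_{n+1}) = (x₁x_n + 88y₁y_n, x₁y_n + y₁x_n) repeatedly.
  From (x_1, y_1) = (197, 21): x_2 = 197·197 + 88·21·21 = 77617; y_2 = 197·21 + 21·197 = 8274.
  From (x_2, y_2) = (77617, 8274): x_3 = 197·77617 + 88·21·8274 = 30580901; y_3 = 197·8274 + 21·77617 = 3259935.
  From (x_3, y_3) = (30580901, 3259935): x_4 = 197·30580901 + 88·21·3259935 = 12048797377; y_4 = 197·3259935 + 21·30580901 = 1284406116.
Step 3: Verify x_4² - 88·y_4² = 145173518232002080129 - 145173518232002080128 = 1 (should be 1). ✓

(x_1, y_1) = (197, 21); (x_4, y_4) = (12048797377, 1284406116).


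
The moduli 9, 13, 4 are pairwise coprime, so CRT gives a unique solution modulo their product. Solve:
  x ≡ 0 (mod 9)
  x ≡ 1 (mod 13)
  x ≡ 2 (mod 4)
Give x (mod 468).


Moduli 9, 13, 4 are pairwise coprime; by CRT there is a unique solution modulo M = 9 · 13 · 4 = 468.
Solve pairwise, accumulating the modulus:
  Start with x ≡ 0 (mod 9).
  Combine with x ≡ 1 (mod 13): since gcd(9, 13) = 1, we get a unique residue mod 117.
    Write x = 0 + 9·t and substitute into x ≡ 1 (mod 13): 9·t ≡ 1 − 0 = 1 (mod 13).
    The inverse of 9 mod 13 is 3 (since 9·3 = 27 = 2·13 + 1), so t ≡ 3·1 = 3 ≡ 3 (mod 13).
    Then x = 0 + 9·3 = 27, valid modulo lcm(9, 13) = 117: x ≡ 27 (mod 117).
  Combine with x ≡ 2 (mod 4): since gcd(117, 4) = 1, we get a unique residue mod 468.
    Write x = 27 + 117·t and substitute into x ≡ 2 (mod 4): 117·t ≡ 2 − 27 = -25 (mod 4).
    Reduce coefficients mod 4: 1·t ≡ 3 (mod 4).
    So t ≡ 3 (mod 4).
    Then x = 27 + 117·3 = 378, valid modulo lcm(117, 4) = 468: x ≡ 378 (mod 468).
Verify: 378 mod 9 = 0 ✓, 378 mod 13 = 1 ✓, 378 mod 4 = 2 ✓.

x ≡ 378 (mod 468).


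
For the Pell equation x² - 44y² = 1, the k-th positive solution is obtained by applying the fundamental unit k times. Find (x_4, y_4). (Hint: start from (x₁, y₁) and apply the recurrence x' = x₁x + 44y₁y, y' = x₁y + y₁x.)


Step 1: Find the fundamental solution (x₁, y₁) of x² - 44y² = 1.
  Expand √44 as a continued fraction. a₀ = ⌊√44⌋ = 6; iterate m_{k+1} = d_k·a_k − m_k, d_{k+1} = (44 − m_{k+1}²)/d_k, a_{k+1} = ⌊(a₀ + m_{k+1})/d_{k+1}⌋ (starting m₀ = 0, d₀ = 1), with convergents p_k = a_k·p_{k-1} + p_{k-2}, q_k = a_k·q_{k-1} + q_{k-2} (p₋₁ = 1, q₋₁ = 0):
  k = 0: a₀ = 6; p₀/q₀ = 6/1; p₀² − 44·q₀² = 36 − 44 = -8.
  k = 1: m = 6, d = 8, a = ⌊(6 + 6)/8⌋ = 1; p/q = (1·6 + 1)/(1·1 + 0) = 7/1; p² − 44·q² = 49 − 44 = 5.
  k = 2: m = 2, d = 5, a = ⌊(6 + 2)/5⌋ = 1; p/q = (1·7 + 6)/(1·1 + 1) = 13/2; p² − 44·q² = 169 − 176 = -7.
  k = 3: m = 3, d = 7, a = ⌊(6 + 3)/7⌋ = 1; p/q = (1·13 + 7)/(1·2 + 1) = 20/3; p² − 44·q² = 400 − 396 = 4.
  k = 4: m = 4, d = 4, a = ⌊(6 + 4)/4⌋ = 2; p/q = (2·20 + 13)/(2·3 + 2) = 53/8; p² − 44·q² = 2809 − 2816 = -7.
  k = 5: m = 4, d = 7, a = ⌊(6 + 4)/7⌋ = 1; p/q = (1·53 + 20)/(1·8 + 3) = 73/11; p² − 44·q² = 5329 − 5324 = 5.
  k = 6: m = 3, d = 5, a = ⌊(6 + 3)/5⌋ = 1; p/q = (1·73 + 53)/(1·11 + 8) = 126/19; p² − 44·q² = 15876 − 15884 = -8.
  k = 7: m = 2, d = 8, a = ⌊(6 + 2)/8⌋ = 1; p/q = (1·126 + 73)/(1·19 + 11) = 199/30; p² − 44·q² = 39601 − 39600 = 1.
  The first convergent with p² − 44·q² = 1 gives the fundamental solution (x₁, y₁) = (199, 30).
Step 2: Apply the recurrence (x_{n+1}, y_{n+1}) = (x₁x_n + 44y₁y_n, x₁y_n + y₁x_n) repeatedly.
  From (x_1, y_1) = (199, 30): x_2 = 199·199 + 44·30·30 = 79201; y_2 = 199·30 + 30·199 = 11940.
  From (x_2, y_2) = (79201, 11940): x_3 = 199·79201 + 44·30·11940 = 31521799; y_3 = 199·11940 + 30·79201 = 4752090.
  From (x_3, y_3) = (31521799, 4752090): x_4 = 199·31521799 + 44·30·4752090 = 12545596801; y_4 = 199·4752090 + 30·31521799 = 1891319880.
Step 3: Verify x_4² - 44·y_4² = 157391999093261433601 - 157391999093261433600 = 1 (should be 1). ✓

(x_1, y_1) = (199, 30); (x_4, y_4) = (12545596801, 1891319880).


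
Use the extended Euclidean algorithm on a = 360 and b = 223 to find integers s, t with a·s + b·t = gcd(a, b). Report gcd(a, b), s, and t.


Euclidean algorithm on (360, 223) — divide until remainder is 0:
  360 = 1 · 223 + 137
  223 = 1 · 137 + 86
  137 = 1 · 86 + 51
  86 = 1 · 51 + 35
  51 = 1 · 35 + 16
  35 = 2 · 16 + 3
  16 = 5 · 3 + 1
  3 = 3 · 1 + 0
gcd(360, 223) = 1.
Track Bezout coefficients alongside the remainders: start with r₀ = 360 = a·1 + b·0 (s = 1, t = 0) and r₁ = 223 = a·0 + b·1 (s = 0, t = 1); each new remainder r_{k+1} = r_{k-1} − q_k·r_k inherits s_{k+1} = s_{k-1} − q_k·s_k, t_{k+1} = t_{k-1} − q_k·t_k, so r_k = a·s_k + b·t_k at every step:
  q = 1: r = 137, s = 1 − 1·0 = 1, t = 0 − 1·1 = -1  (check: 360·1 + 223·(-1) = 137)
  q = 1: r = 86, s = 0 − 1·1 = -1, t = 1 − 1·(-1) = 2  (check: 360·(-1) + 223·2 = 86)
  q = 1: r = 51, s = 1 − 1·(-1) = 2, t = -1 − 1·2 = -3  (check: 360·2 + 223·(-3) = 51)
  q = 1: r = 35, s = -1 − 1·2 = -3, t = 2 − 1·(-3) = 5  (check: 360·(-3) + 223·5 = 35)
  q = 1: r = 16, s = 2 − 1·(-3) = 5, t = -3 − 1·5 = -8  (check: 360·5 + 223·(-8) = 16)
  q = 2: r = 3, s = -3 − 2·5 = -13, t = 5 − 2·(-8) = 21  (check: 360·(-13) + 223·21 = 3)
  q = 5: r = 1, s = 5 − 5·(-13) = 70, t = -8 − 5·21 = -113  (check: 360·70 + 223·(-113) = 1)
The row with r = 1 (the gcd) gives the Bezout coefficients s = 70, t = -113.
Result: 360 · (70) + 223 · (-113) = 1.

gcd(360, 223) = 1; s = 70, t = -113 (check: 360·70 + 223·(-113) = 1).


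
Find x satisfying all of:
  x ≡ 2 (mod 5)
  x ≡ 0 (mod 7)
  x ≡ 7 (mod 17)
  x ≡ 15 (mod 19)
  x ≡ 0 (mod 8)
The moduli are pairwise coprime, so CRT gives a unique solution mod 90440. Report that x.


Product of moduli M = 5 · 7 · 17 · 19 · 8 = 90440.
Merge one congruence at a time:
  Start: x ≡ 2 (mod 5).
  Combine with x ≡ 0 (mod 7); new modulus lcm = 35.
    Write x = 2 + 5·t and substitute into x ≡ 0 (mod 7): 5·t ≡ 0 − 2 = -2 (mod 7).
    Reduce coefficients mod 7: 5·t ≡ 5 (mod 7).
    The inverse of 5 mod 7 is 3 (since 5·3 = 15 = 2·7 + 1), so t ≡ 3·5 = 15 ≡ 1 (mod 7).
    Then x = 2 + 5·1 = 7, valid modulo lcm(5, 7) = 35: x ≡ 7 (mod 35).
  Combine with x ≡ 7 (mod 17); new modulus lcm = 595.
    Write x = 7 + 35·t and substitute into x ≡ 7 (mod 17): 35·t ≡ 7 − 7 = 0 (mod 17).
    Reduce coefficients mod 17: 1·t ≡ 0 (mod 17).
    So t ≡ 0 (mod 17).
    Then x = 7 + 35·0 = 7, valid modulo lcm(35, 17) = 595: x ≡ 7 (mod 595).
  Combine with x ≡ 15 (mod 19); new modulus lcm = 11305.
    Write x = 7 + 595·t and substitute into x ≡ 15 (mod 19): 595·t ≡ 15 − 7 = 8 (mod 19).
    Reduce coefficients mod 19: 6·t ≡ 8 (mod 19).
    The inverse of 6 mod 19 is 16 (since 6·16 = 96 = 5·19 + 1), so t ≡ 16·8 = 128 ≡ 14 (mod 19).
    Then x = 7 + 595·14 = 8337, valid modulo lcm(595, 19) = 11305: x ≡ 8337 (mod 11305).
  Combine with x ≡ 0 (mod 8); new modulus lcm = 90440.
    Write x = 8337 + 11305·t and substitute into x ≡ 0 (mod 8): 11305·t ≡ 0 − 8337 = -8337 (mod 8).
    Reduce coefficients mod 8: 1·t ≡ 7 (mod 8).
    So t ≡ 7 (mod 8).
    Then x = 8337 + 11305·7 = 87472, valid modulo lcm(11305, 8) = 90440: x ≡ 87472 (mod 90440).
Verify against each original: 87472 mod 5 = 2, 87472 mod 7 = 0, 87472 mod 17 = 7, 87472 mod 19 = 15, 87472 mod 8 = 0.

x ≡ 87472 (mod 90440).


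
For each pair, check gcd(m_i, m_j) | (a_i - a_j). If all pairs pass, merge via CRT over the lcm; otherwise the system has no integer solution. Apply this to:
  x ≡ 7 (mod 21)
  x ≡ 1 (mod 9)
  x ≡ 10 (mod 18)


Moduli 21, 9, 18 are not pairwise coprime, so CRT works modulo lcm(m_i) when all pairwise compatibility conditions hold.
Pairwise compatibility: gcd(m_i, m_j) must divide a_i - a_j for every pair.
Merge one congruence at a time:
  Start: x ≡ 7 (mod 21).
  Combine with x ≡ 1 (mod 9): gcd(21, 9) = 3; 1 - 7 = -6, which IS divisible by 3, so compatible.
    Write x = 7 + 21·t and substitute into x ≡ 1 (mod 9): 21·t ≡ 1 − 7 = -6 (mod 9).
    Divide the congruence (and modulus) by g = 3: 7·t ≡ -2 (mod 3).
    Reduce coefficients mod 3: 1·t ≡ 1 (mod 3).
    So t ≡ 1 (mod 3).
    Then x = 7 + 21·1 = 28, valid modulo lcm(21, 9) = 63: x ≡ 28 (mod 63).
  Combine with x ≡ 10 (mod 18): gcd(63, 18) = 9; 10 - 28 = -18, which IS divisible by 9, so compatible.
    Write x = 28 + 63·t and substitute into x ≡ 10 (mod 18): 63·t ≡ 10 − 28 = -18 (mod 18).
    Divide the congruence (and modulus) by g = 9: 7·t ≡ -2 (mod 2).
    Reduce coefficients mod 2: 1·t ≡ 0 (mod 2).
    So t ≡ 0 (mod 2).
    Then x = 28 + 63·0 = 28, valid modulo lcm(63, 18) = 126: x ≡ 28 (mod 126).
Verify: 28 mod 21 = 7, 28 mod 9 = 1, 28 mod 18 = 10.

x ≡ 28 (mod 126).


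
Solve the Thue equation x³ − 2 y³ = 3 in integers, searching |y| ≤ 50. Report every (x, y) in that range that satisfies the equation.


The equation is x³ - 2y³ = 3. For fixed y, x³ = 2·y³ + 3, so a solution requires the RHS to be a perfect cube.
Strategy: iterate y from -50 to 50, compute RHS = 2·y³ + 3, and check whether it is a (positive or negative) perfect cube.
Check small values of y:
  y = 0: RHS = 3 is not a perfect cube.
  y = 1: RHS = 5 is not a perfect cube.
  y = -1: RHS = 1 = (1)³ ⇒ x = 1 works.
  y = 2: RHS = 19 is not a perfect cube.
  y = -2: RHS = -13 is not a perfect cube.
  y = 3: RHS = 57 is not a perfect cube.
  y = -3: RHS = -51 is not a perfect cube.
Continuing, at y = -4: RHS = -125 = (-5)³ ⇒ x = -5 works.
Searching the remaining y in |y| ≤ 50 finds no further solutions.
Collected solutions: (1, -1), (-5, -4).

Solutions (with |y| ≤ 50): (1, -1), (-5, -4).


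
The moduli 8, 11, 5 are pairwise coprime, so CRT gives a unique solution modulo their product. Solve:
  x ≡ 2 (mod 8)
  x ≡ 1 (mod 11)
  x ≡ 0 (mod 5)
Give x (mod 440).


Moduli 8, 11, 5 are pairwise coprime; by CRT there is a unique solution modulo M = 8 · 11 · 5 = 440.
Solve pairwise, accumulating the modulus:
  Start with x ≡ 2 (mod 8).
  Combine with x ≡ 1 (mod 11): since gcd(8, 11) = 1, we get a unique residue mod 88.
    Write x = 2 + 8·t and substitute into x ≡ 1 (mod 11): 8·t ≡ 1 − 2 = -1 (mod 11).
    Reduce coefficients mod 11: 8·t ≡ 10 (mod 11).
    The inverse of 8 mod 11 is 7 (since 8·7 = 56 = 5·11 + 1), so t ≡ 7·10 = 70 ≡ 4 (mod 11).
    Then x = 2 + 8·4 = 34, valid modulo lcm(8, 11) = 88: x ≡ 34 (mod 88).
  Combine with x ≡ 0 (mod 5): since gcd(88, 5) = 1, we get a unique residue mod 440.
    Write x = 34 + 88·t and substitute into x ≡ 0 (mod 5): 88·t ≡ 0 − 34 = -34 (mod 5).
    Reduce coefficients mod 5: 3·t ≡ 1 (mod 5).
    The inverse of 3 mod 5 is 2 (since 3·2 = 6 = 1·5 + 1), so t ≡ 2·1 = 2 ≡ 2 (mod 5).
    Then x = 34 + 88·2 = 210, valid modulo lcm(88, 5) = 440: x ≡ 210 (mod 440).
Verify: 210 mod 8 = 2 ✓, 210 mod 11 = 1 ✓, 210 mod 5 = 0 ✓.

x ≡ 210 (mod 440).


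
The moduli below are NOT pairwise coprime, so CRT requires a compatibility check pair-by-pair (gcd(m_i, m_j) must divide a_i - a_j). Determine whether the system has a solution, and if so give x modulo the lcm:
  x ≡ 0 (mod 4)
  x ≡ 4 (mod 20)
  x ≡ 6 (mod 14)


Moduli 4, 20, 14 are not pairwise coprime, so CRT works modulo lcm(m_i) when all pairwise compatibility conditions hold.
Pairwise compatibility: gcd(m_i, m_j) must divide a_i - a_j for every pair.
Merge one congruence at a time:
  Start: x ≡ 0 (mod 4).
  Combine with x ≡ 4 (mod 20): gcd(4, 20) = 4; 4 - 0 = 4, which IS divisible by 4, so compatible.
    Write x = 0 + 4·t and substitute into x ≡ 4 (mod 20): 4·t ≡ 4 − 0 = 4 (mod 20).
    Divide the congruence (and modulus) by g = 4: 1·t ≡ 1 (mod 5).
    So t ≡ 1 (mod 5).
    Then x = 0 + 4·1 = 4, valid modulo lcm(4, 20) = 20: x ≡ 4 (mod 20).
  Combine with x ≡ 6 (mod 14): gcd(20, 14) = 2; 6 - 4 = 2, which IS divisible by 2, so compatible.
    Write x = 4 + 20·t and substitute into x ≡ 6 (mod 14): 20·t ≡ 6 − 4 = 2 (mod 14).
    Divide the congruence (and modulus) by g = 2: 10·t ≡ 1 (mod 7).
    Reduce coefficients mod 7: 3·t ≡ 1 (mod 7).
    The inverse of 3 mod 7 is 5 (since 3·5 = 15 = 2·7 + 1), so t ≡ 5·1 = 5 ≡ 5 (mod 7).
    Then x = 4 + 20·5 = 104, valid modulo lcm(20, 14) = 140: x ≡ 104 (mod 140).
Verify: 104 mod 4 = 0, 104 mod 20 = 4, 104 mod 14 = 6.

x ≡ 104 (mod 140).


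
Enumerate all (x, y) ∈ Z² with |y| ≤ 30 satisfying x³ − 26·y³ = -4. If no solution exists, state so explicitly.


The equation is x³ - 26y³ = -4. For fixed y, x³ = 26·y³ − 4, so a solution requires the RHS to be a perfect cube.
Strategy: iterate y from -30 to 30, compute RHS = 26·y³ − 4, and check whether it is a (positive or negative) perfect cube.
Check small values of y:
  y = 0: RHS = -4 is not a perfect cube.
  y = 1: RHS = 22 is not a perfect cube.
  y = -1: RHS = -30 is not a perfect cube.
  y = 2: RHS = 204 is not a perfect cube.
  y = -2: RHS = -212 is not a perfect cube.
  y = 3: RHS = 698 is not a perfect cube.
  y = -3: RHS = -706 is not a perfect cube.
Continuing the search up to |y| = 30 finds no solutions either.
No (x, y) in the scanned range satisfies the equation.

No integer solutions with |y| ≤ 30.


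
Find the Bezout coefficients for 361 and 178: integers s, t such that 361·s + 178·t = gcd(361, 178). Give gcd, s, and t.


Euclidean algorithm on (361, 178) — divide until remainder is 0:
  361 = 2 · 178 + 5
  178 = 35 · 5 + 3
  5 = 1 · 3 + 2
  3 = 1 · 2 + 1
  2 = 2 · 1 + 0
gcd(361, 178) = 1.
Track Bezout coefficients alongside the remainders: start with r₀ = 361 = a·1 + b·0 (s = 1, t = 0) and r₁ = 178 = a·0 + b·1 (s = 0, t = 1); each new remainder r_{k+1} = r_{k-1} − q_k·r_k inherits s_{k+1} = s_{k-1} − q_k·s_k, t_{k+1} = t_{k-1} − q_k·t_k, so r_k = a·s_k + b·t_k at every step:
  q = 2: r = 5, s = 1 − 2·0 = 1, t = 0 − 2·1 = -2  (check: 361·1 + 178·(-2) = 5)
  q = 35: r = 3, s = 0 − 35·1 = -35, t = 1 − 35·(-2) = 71  (check: 361·(-35) + 178·71 = 3)
  q = 1: r = 2, s = 1 − 1·(-35) = 36, t = -2 − 1·71 = -73  (check: 361·36 + 178·(-73) = 2)
  q = 1: r = 1, s = -35 − 1·36 = -71, t = 71 − 1·(-73) = 144  (check: 361·(-71) + 178·144 = 1)
The row with r = 1 (the gcd) gives the Bezout coefficients s = -71, t = 144.
Result: 361 · (-71) + 178 · (144) = 1.

gcd(361, 178) = 1; s = -71, t = 144 (check: 361·(-71) + 178·144 = 1).
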